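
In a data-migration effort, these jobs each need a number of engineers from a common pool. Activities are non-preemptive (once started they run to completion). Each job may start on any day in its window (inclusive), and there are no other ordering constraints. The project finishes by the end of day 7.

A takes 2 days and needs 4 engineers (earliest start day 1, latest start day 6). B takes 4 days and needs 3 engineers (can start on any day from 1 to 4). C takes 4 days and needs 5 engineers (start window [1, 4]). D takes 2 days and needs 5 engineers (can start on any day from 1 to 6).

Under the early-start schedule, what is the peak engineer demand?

Early-start schedule: A@1, B@1, C@1, D@1.
Load per day: day 1: 17, day 2: 17, day 3: 8, day 4: 8, day 5: 0, day 6: 0, day 7: 0.
Peak is 17.

17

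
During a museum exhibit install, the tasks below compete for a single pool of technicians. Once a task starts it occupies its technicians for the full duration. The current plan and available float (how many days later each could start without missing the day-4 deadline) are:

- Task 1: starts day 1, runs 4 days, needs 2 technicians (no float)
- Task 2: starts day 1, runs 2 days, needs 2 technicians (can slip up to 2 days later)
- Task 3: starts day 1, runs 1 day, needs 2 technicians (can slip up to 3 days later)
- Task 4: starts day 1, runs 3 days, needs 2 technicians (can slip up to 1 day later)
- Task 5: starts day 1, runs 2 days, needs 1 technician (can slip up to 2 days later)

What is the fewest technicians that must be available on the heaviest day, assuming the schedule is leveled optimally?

6

Early-start (Task 1@1, Task 2@1, Task 3@1, Task 4@1, Task 5@1) gives peak 9: d1:9  d2:7  d3:4  d4:2.
Shift Task 4→2, Task 5→3.
Schedule Task 1@1, Task 2@1, Task 3@1, Task 4@2, Task 5@3: d1:6  d2:6  d3:5  d4:5 — peak 6.
Total technician-days = 22 over 4 days ⇒ peak ≥ ⌈22/4⌉ = 6, so 6 is optimal.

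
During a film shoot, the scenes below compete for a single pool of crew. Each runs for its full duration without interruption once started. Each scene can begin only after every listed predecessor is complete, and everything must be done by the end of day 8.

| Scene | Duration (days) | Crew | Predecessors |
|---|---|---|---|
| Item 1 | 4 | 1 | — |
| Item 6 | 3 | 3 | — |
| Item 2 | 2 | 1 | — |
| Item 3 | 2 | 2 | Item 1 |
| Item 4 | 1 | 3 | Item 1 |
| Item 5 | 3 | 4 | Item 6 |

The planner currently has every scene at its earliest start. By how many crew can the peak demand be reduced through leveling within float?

Early-start peak: d1:5  d2:5  d3:4  d4:5  d5:9  d6:6  d7:0  d8:0 ⇒ 9.
Leveled (Item 1@1, Item 6@1, Item 2@1, Item 3@7, Item 4@7, Item 5@4): d1:5  d2:5  d3:4  d4:5  d5:4  d6:4  d7:5  d8:2 ⇒ 5.
Reduction 9 − 5 = 4.

4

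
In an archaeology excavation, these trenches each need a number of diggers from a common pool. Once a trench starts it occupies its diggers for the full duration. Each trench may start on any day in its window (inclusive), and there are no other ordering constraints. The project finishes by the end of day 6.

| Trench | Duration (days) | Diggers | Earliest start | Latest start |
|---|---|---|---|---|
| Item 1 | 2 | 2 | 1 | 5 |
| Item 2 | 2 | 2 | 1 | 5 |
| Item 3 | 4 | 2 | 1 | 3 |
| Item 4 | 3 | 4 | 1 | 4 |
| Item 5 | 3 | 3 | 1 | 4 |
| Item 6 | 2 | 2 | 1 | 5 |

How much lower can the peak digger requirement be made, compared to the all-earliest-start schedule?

Early-start peak: d1:15  d2:15  d3:9  d4:2  d5:0  d6:0 ⇒ 15.
Leveled (Item 1@1, Item 2@1, Item 3@3, Item 4@1, Item 5@4, Item 6@3): d1:8  d2:8  d3:8  d4:7  d5:5  d6:5 ⇒ 8.
Reduction 15 − 8 = 7.

7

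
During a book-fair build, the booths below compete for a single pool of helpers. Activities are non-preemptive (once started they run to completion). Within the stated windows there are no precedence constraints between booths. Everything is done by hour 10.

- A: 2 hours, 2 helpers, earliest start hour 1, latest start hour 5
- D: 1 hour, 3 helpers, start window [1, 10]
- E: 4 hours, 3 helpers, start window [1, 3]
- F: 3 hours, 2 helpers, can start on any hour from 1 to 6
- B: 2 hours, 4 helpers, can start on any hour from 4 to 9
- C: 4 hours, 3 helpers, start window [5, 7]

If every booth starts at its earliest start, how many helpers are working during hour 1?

10

At early start, hour 1 has: A, D, E, F.
Demand: 2 + 3 + 3 + 2 = 10.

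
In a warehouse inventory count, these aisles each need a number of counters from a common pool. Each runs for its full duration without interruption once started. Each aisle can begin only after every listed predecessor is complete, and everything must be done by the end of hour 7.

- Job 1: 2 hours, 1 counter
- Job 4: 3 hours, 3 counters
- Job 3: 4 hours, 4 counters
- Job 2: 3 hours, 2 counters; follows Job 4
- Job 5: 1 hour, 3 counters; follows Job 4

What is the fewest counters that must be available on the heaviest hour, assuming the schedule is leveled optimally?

7

Early-start (Job 1@1, Job 4@1, Job 3@1, Job 2@4, Job 5@4) gives peak 9: h1:8  h2:8  h3:7  h4:9  h5:2  h6:2  h7:0.
Shift Job 3→3, Job 5→7.
Schedule Job 1@1, Job 4@1, Job 3@3, Job 2@4, Job 5@7: h1:4  h2:4  h3:7  h4:6  h5:6  h6:6  h7:3 — peak 7.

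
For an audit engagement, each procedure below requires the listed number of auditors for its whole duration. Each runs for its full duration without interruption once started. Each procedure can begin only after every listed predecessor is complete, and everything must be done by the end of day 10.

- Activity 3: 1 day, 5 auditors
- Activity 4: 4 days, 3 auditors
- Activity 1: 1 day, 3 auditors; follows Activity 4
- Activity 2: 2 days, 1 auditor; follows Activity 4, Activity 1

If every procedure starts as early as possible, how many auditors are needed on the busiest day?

8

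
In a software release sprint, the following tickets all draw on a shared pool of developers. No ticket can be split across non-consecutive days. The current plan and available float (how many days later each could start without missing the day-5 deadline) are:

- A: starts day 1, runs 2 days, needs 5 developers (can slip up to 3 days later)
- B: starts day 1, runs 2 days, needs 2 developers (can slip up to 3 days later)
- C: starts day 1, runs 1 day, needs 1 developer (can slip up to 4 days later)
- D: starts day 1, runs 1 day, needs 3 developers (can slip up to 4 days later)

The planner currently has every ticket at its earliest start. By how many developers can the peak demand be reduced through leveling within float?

Early-start peak: d1:11  d2:7  d3:0  d4:0  d5:0 ⇒ 11.
Leveled (A@1, B@3, C@3, D@4): d1:5  d2:5  d3:3  d4:5  d5:0 ⇒ 5.
Reduction 11 − 5 = 6.

6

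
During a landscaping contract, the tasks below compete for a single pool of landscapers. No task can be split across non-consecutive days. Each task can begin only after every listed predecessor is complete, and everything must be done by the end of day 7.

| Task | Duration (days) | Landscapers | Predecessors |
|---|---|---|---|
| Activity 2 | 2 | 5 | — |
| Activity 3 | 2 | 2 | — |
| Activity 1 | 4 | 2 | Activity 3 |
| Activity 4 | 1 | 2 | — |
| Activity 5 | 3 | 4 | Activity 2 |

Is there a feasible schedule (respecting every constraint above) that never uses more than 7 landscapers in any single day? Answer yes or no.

Schedule Activity 2@1, Activity 3@1, Activity 1@3, Activity 4@3, Activity 5@4: d1:7  d2:7  d3:4  d4:6  d5:6  d6:6  d7:0 — peak 7 ≤ 7.

yes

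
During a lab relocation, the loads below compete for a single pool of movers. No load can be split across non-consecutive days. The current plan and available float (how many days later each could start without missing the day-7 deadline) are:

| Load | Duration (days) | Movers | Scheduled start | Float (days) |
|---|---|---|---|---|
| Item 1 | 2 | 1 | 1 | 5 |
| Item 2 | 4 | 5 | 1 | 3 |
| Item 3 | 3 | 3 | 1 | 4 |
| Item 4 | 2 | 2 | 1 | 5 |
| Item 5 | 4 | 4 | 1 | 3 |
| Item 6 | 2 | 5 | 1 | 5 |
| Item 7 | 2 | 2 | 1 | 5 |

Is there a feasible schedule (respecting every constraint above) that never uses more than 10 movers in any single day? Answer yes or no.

no

The minimum achievable peak is 11; 10 < 11, so no feasible schedule stays within the cap.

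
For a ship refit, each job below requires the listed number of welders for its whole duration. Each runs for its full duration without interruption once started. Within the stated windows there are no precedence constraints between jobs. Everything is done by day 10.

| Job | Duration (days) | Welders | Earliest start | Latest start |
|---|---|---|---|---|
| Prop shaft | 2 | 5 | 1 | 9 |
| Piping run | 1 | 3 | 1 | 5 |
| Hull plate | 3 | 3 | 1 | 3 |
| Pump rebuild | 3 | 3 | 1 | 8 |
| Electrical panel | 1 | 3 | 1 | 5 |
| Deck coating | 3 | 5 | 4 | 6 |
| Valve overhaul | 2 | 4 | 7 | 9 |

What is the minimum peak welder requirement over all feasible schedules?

8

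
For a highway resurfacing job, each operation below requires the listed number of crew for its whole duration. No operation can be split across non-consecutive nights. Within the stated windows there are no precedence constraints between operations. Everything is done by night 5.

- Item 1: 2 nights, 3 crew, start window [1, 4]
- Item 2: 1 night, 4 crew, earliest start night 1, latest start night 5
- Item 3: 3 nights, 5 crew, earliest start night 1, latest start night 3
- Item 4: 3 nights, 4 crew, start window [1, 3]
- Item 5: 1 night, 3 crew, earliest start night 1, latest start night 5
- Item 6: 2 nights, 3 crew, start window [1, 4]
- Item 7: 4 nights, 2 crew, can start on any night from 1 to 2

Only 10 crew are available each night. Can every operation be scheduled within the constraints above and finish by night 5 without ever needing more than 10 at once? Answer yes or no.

Total crew member-nights = 54; over 5 nights the average is 54/5 > 10, so some night must exceed 10.

no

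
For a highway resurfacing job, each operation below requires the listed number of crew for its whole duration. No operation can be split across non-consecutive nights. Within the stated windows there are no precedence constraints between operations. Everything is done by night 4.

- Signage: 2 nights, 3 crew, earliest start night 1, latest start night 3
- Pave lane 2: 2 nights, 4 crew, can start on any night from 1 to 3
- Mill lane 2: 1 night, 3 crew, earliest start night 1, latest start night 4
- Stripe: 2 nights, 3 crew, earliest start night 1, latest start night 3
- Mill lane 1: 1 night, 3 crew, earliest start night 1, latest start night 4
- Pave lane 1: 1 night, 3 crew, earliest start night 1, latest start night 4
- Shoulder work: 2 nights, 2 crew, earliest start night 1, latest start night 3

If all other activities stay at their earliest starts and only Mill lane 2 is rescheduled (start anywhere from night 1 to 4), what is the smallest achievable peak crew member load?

Mill lane 2@1: n1:21  n2:12  n3:0  n4:0 → peak 21
Mill lane 2@2: n1:18  n2:15  n3:0  n4:0 → peak 18
Mill lane 2@3: n1:18  n2:12  n3:3  n4:0 → peak 18
Mill lane 2@4: n1:18  n2:12  n3:0  n4:3 → peak 18
Best is Mill lane 2@2, peak 18.

18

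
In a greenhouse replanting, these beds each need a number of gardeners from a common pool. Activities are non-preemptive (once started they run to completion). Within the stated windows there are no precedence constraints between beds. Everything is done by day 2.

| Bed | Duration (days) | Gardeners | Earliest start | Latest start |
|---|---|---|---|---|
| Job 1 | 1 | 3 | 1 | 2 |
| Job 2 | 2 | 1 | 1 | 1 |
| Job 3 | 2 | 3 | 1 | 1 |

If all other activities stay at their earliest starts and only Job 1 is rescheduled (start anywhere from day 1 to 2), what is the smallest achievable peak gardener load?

7

Job 1@1: d1:7  d2:4 → peak 7
Job 1@2: d1:4  d2:7 → peak 7
Best is Job 1@1, peak 7.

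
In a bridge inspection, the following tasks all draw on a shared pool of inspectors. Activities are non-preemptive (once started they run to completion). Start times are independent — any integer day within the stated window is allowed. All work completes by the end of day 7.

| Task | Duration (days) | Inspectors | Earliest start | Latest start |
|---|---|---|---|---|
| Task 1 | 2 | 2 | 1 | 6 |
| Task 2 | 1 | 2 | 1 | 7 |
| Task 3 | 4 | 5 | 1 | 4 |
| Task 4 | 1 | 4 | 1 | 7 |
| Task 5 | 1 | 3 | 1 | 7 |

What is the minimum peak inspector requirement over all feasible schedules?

Early-start (Task 1@1, Task 2@1, Task 3@1, Task 4@1, Task 5@1) gives peak 16: d1:16  d2:7  d3:5  d4:5  d5:0  d6:0  d7:0.
Shift Task 3→3, Task 4→7, Task 5→2.
Schedule Task 1@1, Task 2@1, Task 3@3, Task 4@7, Task 5@2: d1:4  d2:5  d3:5  d4:5  d5:5  d6:5  d7:4 — peak 5.
Total inspector-days = 33 over 7 days ⇒ peak ≥ ⌈33/7⌉ = 5, so 5 is optimal.

5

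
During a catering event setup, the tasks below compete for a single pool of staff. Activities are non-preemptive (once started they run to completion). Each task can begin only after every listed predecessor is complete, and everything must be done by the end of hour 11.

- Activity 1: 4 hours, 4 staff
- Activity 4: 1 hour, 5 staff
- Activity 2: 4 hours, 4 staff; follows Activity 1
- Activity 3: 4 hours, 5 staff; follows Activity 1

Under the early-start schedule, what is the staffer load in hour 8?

9

At early start, hour 8 has: Activity 2, Activity 3.
Demand: 4 + 5 = 9.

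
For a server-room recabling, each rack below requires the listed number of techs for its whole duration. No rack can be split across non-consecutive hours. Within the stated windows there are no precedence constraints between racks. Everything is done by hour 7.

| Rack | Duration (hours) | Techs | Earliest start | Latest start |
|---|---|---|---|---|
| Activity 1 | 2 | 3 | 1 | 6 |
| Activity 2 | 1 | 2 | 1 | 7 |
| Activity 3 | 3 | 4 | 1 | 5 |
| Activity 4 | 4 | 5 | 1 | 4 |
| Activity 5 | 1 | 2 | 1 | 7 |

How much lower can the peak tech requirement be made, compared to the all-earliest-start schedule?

Early-start peak: h1:16  h2:12  h3:9  h4:5  h5:0  h6:0  h7:0 ⇒ 16.
Leveled (Activity 1@1, Activity 2@3, Activity 3@1, Activity 4@4, Activity 5@4): h1:7  h2:7  h3:6  h4:7  h5:5  h6:5  h7:5 ⇒ 7.
Reduction 16 − 7 = 9.

9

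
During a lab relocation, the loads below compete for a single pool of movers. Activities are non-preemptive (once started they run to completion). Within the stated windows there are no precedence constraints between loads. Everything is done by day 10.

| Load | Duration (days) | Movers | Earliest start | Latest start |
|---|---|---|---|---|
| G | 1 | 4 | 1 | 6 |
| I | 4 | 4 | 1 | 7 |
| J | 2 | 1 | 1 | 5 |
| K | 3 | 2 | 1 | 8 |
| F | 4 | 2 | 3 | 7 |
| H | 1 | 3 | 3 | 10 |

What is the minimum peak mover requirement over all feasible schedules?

5

Early-start (G@1, I@1, J@1, K@1, F@3, H@3) gives peak 11: d1:11  d2:7  d3:11  d4:6  d5:2  d6:2  d7:0  d8:0  d9:0  d10:0.
Shift I→2, K→6, F→6, H→9.
Schedule G@1, I@2, J@1, K@6, F@6, H@9: d1:5  d2:5  d3:4  d4:4  d5:4  d6:4  d7:4  d8:4  d9:5  d10:0 — peak 5.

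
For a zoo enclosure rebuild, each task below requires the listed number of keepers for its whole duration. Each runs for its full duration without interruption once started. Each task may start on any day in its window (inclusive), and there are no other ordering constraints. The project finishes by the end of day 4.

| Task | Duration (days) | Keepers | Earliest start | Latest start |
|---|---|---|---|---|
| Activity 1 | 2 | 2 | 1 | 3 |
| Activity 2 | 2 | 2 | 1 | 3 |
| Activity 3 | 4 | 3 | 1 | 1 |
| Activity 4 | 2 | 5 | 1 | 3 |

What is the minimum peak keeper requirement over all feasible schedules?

8

Early-start (Activity 1@1, Activity 2@1, Activity 3@1, Activity 4@1) gives peak 12: d1:12  d2:12  d3:3  d4:3.
Shift Activity 4→3.
Schedule Activity 1@1, Activity 2@1, Activity 3@1, Activity 4@3: d1:7  d2:7  d3:8  d4:8 — peak 8.
Total keeper-days = 30 over 4 days ⇒ peak ≥ ⌈30/4⌉ = 8, so 8 is optimal.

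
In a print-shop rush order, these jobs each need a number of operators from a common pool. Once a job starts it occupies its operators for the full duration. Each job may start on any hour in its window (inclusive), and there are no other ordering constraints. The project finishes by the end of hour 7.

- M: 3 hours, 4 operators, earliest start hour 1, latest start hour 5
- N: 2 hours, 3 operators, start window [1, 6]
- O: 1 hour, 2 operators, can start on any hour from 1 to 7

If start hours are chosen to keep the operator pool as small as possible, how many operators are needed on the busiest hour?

Early-start (M@1, N@1, O@1) gives peak 9: h1:9  h2:7  h3:4  h4:0  h5:0  h6:0  h7:0.
Shift N→4, O→6.
Schedule M@1, N@4, O@6: h1:4  h2:4  h3:4  h4:3  h5:3  h6:2  h7:0 — peak 4.

4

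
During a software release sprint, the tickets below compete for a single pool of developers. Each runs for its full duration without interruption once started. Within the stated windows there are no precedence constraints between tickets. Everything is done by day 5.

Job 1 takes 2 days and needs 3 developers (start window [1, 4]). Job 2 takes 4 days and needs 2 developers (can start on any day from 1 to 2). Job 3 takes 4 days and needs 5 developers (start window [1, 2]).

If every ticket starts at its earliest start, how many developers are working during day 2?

10

At early start, day 2 has: Job 1, Job 2, Job 3.
Demand: 3 + 2 + 5 = 10.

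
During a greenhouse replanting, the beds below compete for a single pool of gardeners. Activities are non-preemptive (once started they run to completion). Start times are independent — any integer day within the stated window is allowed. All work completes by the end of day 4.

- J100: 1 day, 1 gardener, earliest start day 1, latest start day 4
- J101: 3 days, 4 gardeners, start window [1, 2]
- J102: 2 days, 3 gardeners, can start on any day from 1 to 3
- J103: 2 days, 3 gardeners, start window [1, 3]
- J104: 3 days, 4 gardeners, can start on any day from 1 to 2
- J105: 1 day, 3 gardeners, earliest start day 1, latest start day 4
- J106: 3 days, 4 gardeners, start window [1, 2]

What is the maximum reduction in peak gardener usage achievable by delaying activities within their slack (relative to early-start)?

Early-start peak: d1:22  d2:18  d3:12  d4:0 ⇒ 22.
Leveled (J100@1, J101@1, J102@1, J103@3, J104@1, J105@1, J106@2): d1:15  d2:15  d3:15  d4:7 ⇒ 15.
Reduction 22 − 15 = 7.

7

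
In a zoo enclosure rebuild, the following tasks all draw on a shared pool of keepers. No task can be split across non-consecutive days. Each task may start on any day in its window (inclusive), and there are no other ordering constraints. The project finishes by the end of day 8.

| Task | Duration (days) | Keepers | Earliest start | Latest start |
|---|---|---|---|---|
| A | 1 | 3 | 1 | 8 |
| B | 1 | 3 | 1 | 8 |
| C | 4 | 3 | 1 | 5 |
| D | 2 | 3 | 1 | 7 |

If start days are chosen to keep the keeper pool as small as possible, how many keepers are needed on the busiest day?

Early-start (A@1, B@1, C@1, D@1) gives peak 12: d1:12  d2:6  d3:3  d4:3  d5:0  d6:0  d7:0  d8:0.
Shift B→2, C→3, D→7.
Schedule A@1, B@2, C@3, D@7: d1:3  d2:3  d3:3  d4:3  d5:3  d6:3  d7:3  d8:3 — peak 3.
Total keeper-days = 24 over 8 days ⇒ peak ≥ ⌈24/8⌉ = 3, so 3 is optimal.

3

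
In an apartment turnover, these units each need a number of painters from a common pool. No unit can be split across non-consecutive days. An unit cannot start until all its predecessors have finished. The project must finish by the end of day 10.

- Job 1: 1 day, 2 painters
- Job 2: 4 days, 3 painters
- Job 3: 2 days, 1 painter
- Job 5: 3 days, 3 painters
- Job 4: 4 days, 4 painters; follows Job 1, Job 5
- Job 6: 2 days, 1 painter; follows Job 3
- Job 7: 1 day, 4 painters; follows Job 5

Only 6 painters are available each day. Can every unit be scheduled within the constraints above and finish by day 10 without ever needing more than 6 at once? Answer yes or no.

yes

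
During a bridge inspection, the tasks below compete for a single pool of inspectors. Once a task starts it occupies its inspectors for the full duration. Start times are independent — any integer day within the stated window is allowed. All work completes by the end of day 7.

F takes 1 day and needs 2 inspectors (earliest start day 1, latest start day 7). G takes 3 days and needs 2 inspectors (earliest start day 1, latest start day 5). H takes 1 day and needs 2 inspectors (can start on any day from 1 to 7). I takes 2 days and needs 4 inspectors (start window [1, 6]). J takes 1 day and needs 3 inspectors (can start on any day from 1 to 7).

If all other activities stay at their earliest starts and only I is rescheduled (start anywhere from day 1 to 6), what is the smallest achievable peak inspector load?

9

I@1: d1:13  d2:6  d3:2  d4:0  d5:0  d6:0  d7:0 → peak 13
I@2: d1:9  d2:6  d3:6  d4:0  d5:0  d6:0  d7:0 → peak 9
I@3: d1:9  d2:2  d3:6  d4:4  d5:0  d6:0  d7:0 → peak 9
I@4: d1:9  d2:2  d3:2  d4:4  d5:4  d6:0  d7:0 → peak 9
I@5: d1:9  d2:2  d3:2  d4:0  d5:4  d6:4  d7:0 → peak 9
I@6: d1:9  d2:2  d3:2  d4:0  d5:0  d6:4  d7:4 → peak 9
Best is I@2, peak 9.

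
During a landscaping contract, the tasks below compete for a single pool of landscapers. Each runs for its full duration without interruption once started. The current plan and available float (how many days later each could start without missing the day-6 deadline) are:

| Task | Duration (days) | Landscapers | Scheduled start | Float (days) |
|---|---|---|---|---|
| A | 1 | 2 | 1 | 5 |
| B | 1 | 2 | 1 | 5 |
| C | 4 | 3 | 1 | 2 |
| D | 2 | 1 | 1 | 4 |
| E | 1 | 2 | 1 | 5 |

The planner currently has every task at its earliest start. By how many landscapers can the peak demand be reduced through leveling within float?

6

Early-start peak: d1:10  d2:4  d3:3  d4:3  d5:0  d6:0 ⇒ 10.
Leveled (A@1, B@1, C@2, D@2, E@6): d1:4  d2:4  d3:4  d4:3  d5:3  d6:2 ⇒ 4.
Reduction 10 − 4 = 6.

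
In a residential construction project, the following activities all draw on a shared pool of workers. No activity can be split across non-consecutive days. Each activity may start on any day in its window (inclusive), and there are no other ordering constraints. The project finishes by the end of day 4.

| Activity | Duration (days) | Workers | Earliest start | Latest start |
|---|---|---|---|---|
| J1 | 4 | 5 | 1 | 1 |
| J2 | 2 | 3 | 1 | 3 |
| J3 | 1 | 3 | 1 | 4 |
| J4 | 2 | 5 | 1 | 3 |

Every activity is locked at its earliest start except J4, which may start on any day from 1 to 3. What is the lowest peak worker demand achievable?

J4@1: d1:16  d2:13  d3:5  d4:5 → peak 16
J4@2: d1:11  d2:13  d3:10  d4:5 → peak 13
J4@3: d1:11  d2:8  d3:10  d4:10 → peak 11
Best is J4@3, peak 11.

11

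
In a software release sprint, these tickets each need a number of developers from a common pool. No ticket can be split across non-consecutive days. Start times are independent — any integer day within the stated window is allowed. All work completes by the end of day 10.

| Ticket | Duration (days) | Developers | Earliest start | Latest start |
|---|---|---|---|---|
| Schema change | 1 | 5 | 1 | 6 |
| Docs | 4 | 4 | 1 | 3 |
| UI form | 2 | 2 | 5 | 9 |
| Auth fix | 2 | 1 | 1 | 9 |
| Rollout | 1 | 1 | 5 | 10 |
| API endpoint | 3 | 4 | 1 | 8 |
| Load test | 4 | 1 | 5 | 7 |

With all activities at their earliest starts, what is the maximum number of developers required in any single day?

Early-start schedule: Schema change@1, Docs@1, UI form@5, Auth fix@1, Rollout@5, API endpoint@1, Load test@5.
Load per day: day 1: 14, day 2: 9, day 3: 8, day 4: 4, day 5: 4, day 6: 3, day 7: 1, day 8: 1, day 9: 0, day 10: 0.
Peak is 14.

14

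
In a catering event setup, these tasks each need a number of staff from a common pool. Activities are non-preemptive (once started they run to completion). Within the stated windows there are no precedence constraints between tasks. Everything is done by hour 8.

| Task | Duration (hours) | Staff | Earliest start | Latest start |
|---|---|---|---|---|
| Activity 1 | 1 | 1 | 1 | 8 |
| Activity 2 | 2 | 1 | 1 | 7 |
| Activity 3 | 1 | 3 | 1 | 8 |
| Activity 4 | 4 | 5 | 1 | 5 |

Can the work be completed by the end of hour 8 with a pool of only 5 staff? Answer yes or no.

Schedule Activity 1@1, Activity 2@1, Activity 3@1, Activity 4@3: h1:5  h2:1  h3:5  h4:5  h5:5  h6:5  h7:0  h8:0 — peak 5 ≤ 5.

yes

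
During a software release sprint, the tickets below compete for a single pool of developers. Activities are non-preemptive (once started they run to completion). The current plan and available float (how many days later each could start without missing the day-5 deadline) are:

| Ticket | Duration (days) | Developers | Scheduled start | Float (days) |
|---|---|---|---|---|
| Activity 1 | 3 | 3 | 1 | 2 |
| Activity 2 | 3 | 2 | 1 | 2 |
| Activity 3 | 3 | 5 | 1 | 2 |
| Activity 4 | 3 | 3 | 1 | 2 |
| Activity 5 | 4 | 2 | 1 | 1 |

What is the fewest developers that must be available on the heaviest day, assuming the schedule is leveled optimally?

Schedule Activity 1@1, Activity 2@1, Activity 3@1, Activity 4@1, Activity 5@1: d1:15  d2:15  d3:15  d4:2  d5:0 — peak 15.

15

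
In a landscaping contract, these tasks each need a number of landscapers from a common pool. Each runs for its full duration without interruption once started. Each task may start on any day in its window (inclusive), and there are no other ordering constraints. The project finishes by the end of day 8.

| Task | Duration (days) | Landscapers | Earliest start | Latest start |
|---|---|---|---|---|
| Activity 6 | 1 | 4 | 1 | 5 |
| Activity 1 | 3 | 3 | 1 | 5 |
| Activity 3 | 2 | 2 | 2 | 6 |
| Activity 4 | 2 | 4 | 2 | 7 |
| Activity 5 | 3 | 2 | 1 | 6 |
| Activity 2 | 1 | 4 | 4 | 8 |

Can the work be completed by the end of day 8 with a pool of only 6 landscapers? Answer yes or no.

yes

Schedule Activity 6@1, Activity 1@2, Activity 3@2, Activity 4@5, Activity 5@4, Activity 2@7: d1:4  d2:5  d3:5  d4:5  d5:6  d6:6  d7:4  d8:0 — peak 6 ≤ 6.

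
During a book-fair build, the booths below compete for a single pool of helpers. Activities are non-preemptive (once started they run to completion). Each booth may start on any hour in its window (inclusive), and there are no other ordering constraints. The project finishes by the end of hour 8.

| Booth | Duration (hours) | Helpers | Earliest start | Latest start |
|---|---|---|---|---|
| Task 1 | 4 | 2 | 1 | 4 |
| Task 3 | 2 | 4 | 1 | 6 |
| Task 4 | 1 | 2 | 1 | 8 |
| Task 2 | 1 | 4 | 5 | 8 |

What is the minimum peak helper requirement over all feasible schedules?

Early-start (Task 1@1, Task 3@1, Task 4@1, Task 2@5) gives peak 8: h1:8  h2:6  h3:2  h4:2  h5:4  h6:0  h7:0  h8:0.
Shift Task 3→5, Task 2→7.
Schedule Task 1@1, Task 3@5, Task 4@1, Task 2@7: h1:4  h2:2  h3:2  h4:2  h5:4  h6:4  h7:4  h8:0 — peak 4.

4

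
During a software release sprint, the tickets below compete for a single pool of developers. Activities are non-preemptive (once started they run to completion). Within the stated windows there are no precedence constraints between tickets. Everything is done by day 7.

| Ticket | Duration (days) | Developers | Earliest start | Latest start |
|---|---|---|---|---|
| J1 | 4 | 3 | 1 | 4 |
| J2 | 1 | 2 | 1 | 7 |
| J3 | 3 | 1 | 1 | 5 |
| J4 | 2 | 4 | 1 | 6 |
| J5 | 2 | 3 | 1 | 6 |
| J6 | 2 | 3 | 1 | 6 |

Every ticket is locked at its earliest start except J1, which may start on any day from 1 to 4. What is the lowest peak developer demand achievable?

13

J1@1: d1:16  d2:14  d3:4  d4:3  d5:0  d6:0  d7:0 → peak 16
J1@2: d1:13  d2:14  d3:4  d4:3  d5:3  d6:0  d7:0 → peak 14
J1@3: d1:13  d2:11  d3:4  d4:3  d5:3  d6:3  d7:0 → peak 13
J1@4: d1:13  d2:11  d3:1  d4:3  d5:3  d6:3  d7:3 → peak 13
Best is J1@3, peak 13.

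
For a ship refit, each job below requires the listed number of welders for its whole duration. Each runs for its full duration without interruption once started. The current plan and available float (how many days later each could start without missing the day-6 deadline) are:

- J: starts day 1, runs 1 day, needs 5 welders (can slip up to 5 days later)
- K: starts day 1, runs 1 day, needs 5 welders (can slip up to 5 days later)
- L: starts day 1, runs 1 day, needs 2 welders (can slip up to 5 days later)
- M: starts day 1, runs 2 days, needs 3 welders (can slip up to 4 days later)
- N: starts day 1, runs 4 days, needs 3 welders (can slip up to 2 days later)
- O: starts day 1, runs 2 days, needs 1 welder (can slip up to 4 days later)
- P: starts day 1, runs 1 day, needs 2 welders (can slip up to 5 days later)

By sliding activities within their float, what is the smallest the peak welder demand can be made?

Early-start (J@1, K@1, L@1, M@1, N@1, O@1, P@1) gives peak 21: d1:21  d2:7  d3:3  d4:3  d5:0  d6:0.
Shift K→2, L→3, M→4, N→3, P→6.
Schedule J@1, K@2, L@3, M@4, N@3, O@1, P@6: d1:6  d2:6  d3:5  d4:6  d5:6  d6:5 — peak 6.
Total welder-days = 34 over 6 days ⇒ peak ≥ ⌈34/6⌉ = 6, so 6 is optimal.

6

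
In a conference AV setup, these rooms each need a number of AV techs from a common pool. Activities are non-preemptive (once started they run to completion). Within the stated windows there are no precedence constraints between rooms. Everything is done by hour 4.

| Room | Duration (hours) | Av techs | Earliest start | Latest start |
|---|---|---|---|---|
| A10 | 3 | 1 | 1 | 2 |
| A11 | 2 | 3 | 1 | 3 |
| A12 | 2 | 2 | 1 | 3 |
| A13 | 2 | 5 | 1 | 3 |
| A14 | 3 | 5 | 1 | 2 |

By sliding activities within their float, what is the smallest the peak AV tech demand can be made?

Early-start (A10@1, A11@1, A12@1, A13@1, A14@1) gives peak 16: h1:16  h2:16  h3:6  h4:0.
Shift A13→3.
Schedule A10@1, A11@1, A12@1, A13@3, A14@1: h1:11  h2:11  h3:11  h4:5 — peak 11.

11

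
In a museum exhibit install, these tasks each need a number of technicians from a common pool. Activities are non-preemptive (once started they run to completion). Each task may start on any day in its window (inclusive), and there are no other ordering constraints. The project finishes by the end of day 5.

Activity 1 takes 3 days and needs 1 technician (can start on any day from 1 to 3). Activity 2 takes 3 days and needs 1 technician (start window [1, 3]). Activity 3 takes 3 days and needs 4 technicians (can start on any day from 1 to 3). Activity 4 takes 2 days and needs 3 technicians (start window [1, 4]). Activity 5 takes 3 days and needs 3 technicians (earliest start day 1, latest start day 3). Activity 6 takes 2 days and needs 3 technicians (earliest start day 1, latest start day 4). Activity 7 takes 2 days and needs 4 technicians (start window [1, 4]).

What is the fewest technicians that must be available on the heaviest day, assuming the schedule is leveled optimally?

Early-start (Activity 1@1, Activity 2@1, Activity 3@1, Activity 4@1, Activity 5@1, Activity 6@1, Activity 7@1) gives peak 19: d1:19  d2:19  d3:9  d4:0  d5:0.
Shift Activity 5→3, Activity 6→4, Activity 7→4.
Schedule Activity 1@1, Activity 2@1, Activity 3@1, Activity 4@1, Activity 5@3, Activity 6@4, Activity 7@4: d1:9  d2:9  d3:9  d4:10  d5:10 — peak 10.
Total technician-days = 47 over 5 days ⇒ peak ≥ ⌈47/5⌉ = 10, so 10 is optimal.

10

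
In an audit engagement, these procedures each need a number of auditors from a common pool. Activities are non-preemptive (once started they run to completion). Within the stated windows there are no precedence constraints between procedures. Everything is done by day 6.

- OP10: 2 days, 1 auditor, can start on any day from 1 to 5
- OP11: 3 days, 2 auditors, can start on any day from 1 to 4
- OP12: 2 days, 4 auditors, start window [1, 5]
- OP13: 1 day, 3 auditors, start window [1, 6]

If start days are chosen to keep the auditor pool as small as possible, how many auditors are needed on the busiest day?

Early-start (OP10@1, OP11@1, OP12@1, OP13@1) gives peak 10: d1:10  d2:7  d3:2  d4:0  d5:0  d6:0.
Shift OP12→4, OP13→6.
Schedule OP10@1, OP11@1, OP12@4, OP13@6: d1:3  d2:3  d3:2  d4:4  d5:4  d6:3 — peak 4.
Total auditor-days = 19 over 6 days ⇒ peak ≥ ⌈19/6⌉ = 4, so 4 is optimal.

4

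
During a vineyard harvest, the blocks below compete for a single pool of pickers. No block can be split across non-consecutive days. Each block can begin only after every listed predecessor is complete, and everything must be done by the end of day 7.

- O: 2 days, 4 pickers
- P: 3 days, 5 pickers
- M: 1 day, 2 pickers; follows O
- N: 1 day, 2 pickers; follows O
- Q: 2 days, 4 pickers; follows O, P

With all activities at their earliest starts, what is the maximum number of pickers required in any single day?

Early-start schedule: O@1, P@1, M@3, N@3, Q@4.
Load per day: day 1: 9, day 2: 9, day 3: 9, day 4: 4, day 5: 4, day 6: 0, day 7: 0.
Peak is 9.

9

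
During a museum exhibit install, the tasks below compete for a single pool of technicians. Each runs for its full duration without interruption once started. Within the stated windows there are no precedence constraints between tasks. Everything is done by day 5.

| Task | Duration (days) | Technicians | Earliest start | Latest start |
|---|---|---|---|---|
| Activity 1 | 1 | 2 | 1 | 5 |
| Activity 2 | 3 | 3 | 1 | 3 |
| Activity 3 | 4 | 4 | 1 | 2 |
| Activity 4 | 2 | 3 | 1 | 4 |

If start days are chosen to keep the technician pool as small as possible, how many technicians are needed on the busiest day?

7

Early-start (Activity 1@1, Activity 2@1, Activity 3@1, Activity 4@1) gives peak 12: d1:12  d2:10  d3:7  d4:4  d5:0.
Shift Activity 3→2, Activity 4→4.
Schedule Activity 1@1, Activity 2@1, Activity 3@2, Activity 4@4: d1:5  d2:7  d3:7  d4:7  d5:7 — peak 7.
Total technician-days = 33 over 5 days ⇒ peak ≥ ⌈33/5⌉ = 7, so 7 is optimal.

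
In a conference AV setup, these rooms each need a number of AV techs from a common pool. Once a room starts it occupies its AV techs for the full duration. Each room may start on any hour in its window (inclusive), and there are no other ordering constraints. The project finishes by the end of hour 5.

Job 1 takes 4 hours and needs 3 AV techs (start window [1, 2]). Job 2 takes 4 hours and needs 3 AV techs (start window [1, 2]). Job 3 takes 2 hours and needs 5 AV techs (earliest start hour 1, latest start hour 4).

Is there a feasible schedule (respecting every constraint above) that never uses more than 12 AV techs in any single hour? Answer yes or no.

Schedule Job 1@1, Job 2@1, Job 3@1: h1:11  h2:11  h3:6  h4:6  h5:0 — peak 11 ≤ 12.

yes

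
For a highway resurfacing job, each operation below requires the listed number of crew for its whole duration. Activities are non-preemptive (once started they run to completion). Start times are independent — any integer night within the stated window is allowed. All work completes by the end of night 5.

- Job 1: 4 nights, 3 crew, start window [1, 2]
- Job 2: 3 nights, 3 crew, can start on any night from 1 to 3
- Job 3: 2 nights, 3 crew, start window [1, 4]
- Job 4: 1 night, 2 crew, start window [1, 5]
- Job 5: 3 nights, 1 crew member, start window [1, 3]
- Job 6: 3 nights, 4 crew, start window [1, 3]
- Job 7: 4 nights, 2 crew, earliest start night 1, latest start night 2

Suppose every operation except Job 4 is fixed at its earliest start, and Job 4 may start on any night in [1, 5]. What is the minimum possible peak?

16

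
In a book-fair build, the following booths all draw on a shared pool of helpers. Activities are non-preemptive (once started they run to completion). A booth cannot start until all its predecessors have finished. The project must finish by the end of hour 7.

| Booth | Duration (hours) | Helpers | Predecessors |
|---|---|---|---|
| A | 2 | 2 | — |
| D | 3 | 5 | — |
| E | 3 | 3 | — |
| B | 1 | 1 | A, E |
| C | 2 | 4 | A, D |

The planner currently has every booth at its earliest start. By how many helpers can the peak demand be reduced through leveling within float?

3

Early-start peak: h1:10  h2:10  h3:8  h4:5  h5:4  h6:0  h7:0 ⇒ 10.
Leveled (A@1, D@1, E@4, B@7, C@4): h1:7  h2:7  h3:5  h4:7  h5:7  h6:3  h7:1 ⇒ 7.
Reduction 10 − 7 = 3.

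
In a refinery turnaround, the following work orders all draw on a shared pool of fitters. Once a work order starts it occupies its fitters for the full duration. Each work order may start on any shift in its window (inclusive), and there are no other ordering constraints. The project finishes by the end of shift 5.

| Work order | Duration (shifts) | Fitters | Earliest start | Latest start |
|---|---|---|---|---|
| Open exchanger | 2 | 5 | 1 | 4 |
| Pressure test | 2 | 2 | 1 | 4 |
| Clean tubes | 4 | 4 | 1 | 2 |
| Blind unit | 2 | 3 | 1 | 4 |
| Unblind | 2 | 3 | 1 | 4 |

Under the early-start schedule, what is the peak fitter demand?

17

Early-start schedule: Open exchanger@1, Pressure test@1, Clean tubes@1, Blind unit@1, Unblind@1.
Load per shift: shift 1: 17, shift 2: 17, shift 3: 4, shift 4: 4, shift 5: 0.
Peak is 17.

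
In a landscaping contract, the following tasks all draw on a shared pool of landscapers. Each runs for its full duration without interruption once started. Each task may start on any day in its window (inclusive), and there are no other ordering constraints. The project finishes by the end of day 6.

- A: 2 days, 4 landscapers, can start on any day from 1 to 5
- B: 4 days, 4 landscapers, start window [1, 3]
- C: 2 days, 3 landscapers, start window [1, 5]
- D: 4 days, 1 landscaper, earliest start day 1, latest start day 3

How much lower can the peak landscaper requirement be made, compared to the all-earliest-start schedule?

Early-start peak: d1:12  d2:12  d3:5  d4:5  d5:0  d6:0 ⇒ 12.
Leveled (A@1, B@3, C@1, D@3): d1:7  d2:7  d3:5  d4:5  d5:5  d6:5 ⇒ 7.
Reduction 12 − 7 = 5.

5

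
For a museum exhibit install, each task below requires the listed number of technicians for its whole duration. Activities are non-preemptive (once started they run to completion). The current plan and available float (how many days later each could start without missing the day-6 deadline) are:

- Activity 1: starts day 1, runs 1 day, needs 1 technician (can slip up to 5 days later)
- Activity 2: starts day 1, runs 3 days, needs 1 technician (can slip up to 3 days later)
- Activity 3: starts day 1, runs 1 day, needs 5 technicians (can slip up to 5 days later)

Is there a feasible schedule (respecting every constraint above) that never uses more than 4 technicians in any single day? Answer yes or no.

The minimum achievable peak is 5; 4 < 5, so no feasible schedule stays within the cap.

no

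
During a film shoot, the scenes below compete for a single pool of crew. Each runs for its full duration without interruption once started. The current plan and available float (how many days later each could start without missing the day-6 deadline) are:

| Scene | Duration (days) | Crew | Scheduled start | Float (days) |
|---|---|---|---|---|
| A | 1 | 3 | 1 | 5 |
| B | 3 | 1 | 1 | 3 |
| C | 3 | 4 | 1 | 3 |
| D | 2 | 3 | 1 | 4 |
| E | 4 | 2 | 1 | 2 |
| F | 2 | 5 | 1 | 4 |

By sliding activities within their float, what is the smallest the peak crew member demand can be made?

Early-start (A@1, B@1, C@1, D@1, E@1, F@1) gives peak 18: d1:18  d2:15  d3:7  d4:2  d5:0  d6:0.
Shift C→2, E→3, F→5.
Schedule A@1, B@1, C@2, D@1, E@3, F@5: d1:7  d2:8  d3:7  d4:6  d5:7  d6:7 — peak 8.

8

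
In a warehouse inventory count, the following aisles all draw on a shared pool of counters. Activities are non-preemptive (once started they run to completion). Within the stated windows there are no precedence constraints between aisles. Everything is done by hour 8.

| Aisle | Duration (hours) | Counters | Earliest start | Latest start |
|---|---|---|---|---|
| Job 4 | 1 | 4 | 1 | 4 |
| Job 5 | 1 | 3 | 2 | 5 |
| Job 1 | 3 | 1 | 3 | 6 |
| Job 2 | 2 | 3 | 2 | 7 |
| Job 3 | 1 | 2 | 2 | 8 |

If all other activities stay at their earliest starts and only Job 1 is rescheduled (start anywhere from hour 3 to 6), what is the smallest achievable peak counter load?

8

Job 1@3: h1:4  h2:8  h3:4  h4:1  h5:1  h6:0  h7:0  h8:0 → peak 8
Job 1@4: h1:4  h2:8  h3:3  h4:1  h5:1  h6:1  h7:0  h8:0 → peak 8
Job 1@5: h1:4  h2:8  h3:3  h4:0  h5:1  h6:1  h7:1  h8:0 → peak 8
Job 1@6: h1:4  h2:8  h3:3  h4:0  h5:0  h6:1  h7:1  h8:1 → peak 8
Best is Job 1@3, peak 8.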